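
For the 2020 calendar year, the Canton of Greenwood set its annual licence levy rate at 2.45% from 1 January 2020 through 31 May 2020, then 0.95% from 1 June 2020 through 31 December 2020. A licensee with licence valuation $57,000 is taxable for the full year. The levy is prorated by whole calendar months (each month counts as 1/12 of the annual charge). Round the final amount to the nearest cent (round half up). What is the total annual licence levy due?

$897.75

1 January – 31 May 2020: 5 months at 2.45% → $57,000 × 2.45% × 5/12 = $581.8750
1 June – 31 December 2020: 7 months at 0.95% → $57,000 × 0.95% × 7/12 = $315.8750
Total = $897.7500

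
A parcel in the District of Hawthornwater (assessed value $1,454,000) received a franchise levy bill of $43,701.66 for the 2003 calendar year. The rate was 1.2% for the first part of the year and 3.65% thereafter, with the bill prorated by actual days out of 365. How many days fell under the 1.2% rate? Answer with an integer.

Let d = days at the first rate; then 365 − d days at the second rate.
$1,454,000 × [1.2%·d + 3.65%·(365−d)] / 365 = $43,701.66
Solving gives d = 96, so the new rate took effect on 7 April 2003.

96 days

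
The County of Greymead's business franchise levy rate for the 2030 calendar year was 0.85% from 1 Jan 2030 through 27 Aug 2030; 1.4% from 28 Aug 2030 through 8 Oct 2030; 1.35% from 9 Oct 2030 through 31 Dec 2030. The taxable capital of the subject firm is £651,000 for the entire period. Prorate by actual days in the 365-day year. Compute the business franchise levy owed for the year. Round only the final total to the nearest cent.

£6,694.60

1 Jan – 27 Aug 2030: 239 days at 0.85% → £651,000 × 0.85% × 239/365 = £3,623.3055
28 Aug – 8 Oct 2030: 42 days at 1.4% → £651,000 × 1.4% × 42/365 = £1,048.7342
9 Oct – 31 Dec 2030: 84 days at 1.35% → £651,000 × 1.35% × 84/365 = £2,022.5589
Total = £6,694.5986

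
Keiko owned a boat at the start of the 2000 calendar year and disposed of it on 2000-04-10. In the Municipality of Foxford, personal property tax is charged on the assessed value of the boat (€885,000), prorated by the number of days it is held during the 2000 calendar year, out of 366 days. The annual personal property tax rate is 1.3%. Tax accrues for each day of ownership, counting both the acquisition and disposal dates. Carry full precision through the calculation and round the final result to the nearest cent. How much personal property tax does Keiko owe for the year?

Days held (2000-01-01 to 2000-04-10): 101 out of 366
Tax = €885,000 × 1.3% × 101/366 = €3,174.8770

€3,174.88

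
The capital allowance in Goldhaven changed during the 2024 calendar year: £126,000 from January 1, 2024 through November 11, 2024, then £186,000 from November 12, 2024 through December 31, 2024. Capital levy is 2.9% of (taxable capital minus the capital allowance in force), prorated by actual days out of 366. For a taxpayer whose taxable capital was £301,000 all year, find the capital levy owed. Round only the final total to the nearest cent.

£4,837.30

January 1 – November 11, 2024: 316 days, exemption £126,000 → (£301,000 − £126,000) × 2.9% × 316/366 = £4,381.6940
November 12 – December 31, 2024: 50 days, exemption £186,000 → (£301,000 − £186,000) × 2.9% × 50/366 = £455.6011
Total = £4,837.2951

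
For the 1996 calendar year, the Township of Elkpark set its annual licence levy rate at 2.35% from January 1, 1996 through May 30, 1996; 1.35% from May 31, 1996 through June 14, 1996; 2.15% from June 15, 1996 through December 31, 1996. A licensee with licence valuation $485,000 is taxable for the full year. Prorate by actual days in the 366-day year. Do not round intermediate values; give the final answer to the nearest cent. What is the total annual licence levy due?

$10,668.67

January 1 – May 30, 1996: 151 days at 2.35% → $485,000 × 2.35% × 151/366 = $4,702.2473
May 31 – June 14, 1996: 15 days at 1.35% → $485,000 × 1.35% × 15/366 = $268.3402
June 15 – December 31, 1996: 200 days at 2.15% → $485,000 × 2.15% × 200/366 = $5,698.0874
Total = $10,668.6749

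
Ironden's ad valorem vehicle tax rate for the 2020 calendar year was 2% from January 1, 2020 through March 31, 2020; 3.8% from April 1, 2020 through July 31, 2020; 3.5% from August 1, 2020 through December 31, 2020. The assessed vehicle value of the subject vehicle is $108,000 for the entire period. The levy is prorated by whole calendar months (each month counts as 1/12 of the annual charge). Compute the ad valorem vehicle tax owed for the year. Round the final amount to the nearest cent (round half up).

$3,483.00

January 1 – March 31, 2020: 3 months at 2% → $108,000 × 2% × 3/12 = $540.0000
April 1 – July 31, 2020: 4 months at 3.8% → $108,000 × 3.8% × 4/12 = $1,368.0000
August 1 – December 31, 2020: 5 months at 3.5% → $108,000 × 3.5% × 5/12 = $1,575.0000
Total = $3,483.0000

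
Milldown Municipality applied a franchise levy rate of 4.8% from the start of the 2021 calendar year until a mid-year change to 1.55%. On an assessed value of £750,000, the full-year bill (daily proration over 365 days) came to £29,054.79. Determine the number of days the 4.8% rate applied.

Let d = days at the first rate; then 365 − d days at the second rate.
£750,000 × [4.8%·d + 1.55%·(365−d)] / 365 = £29,054.79
Solving gives d = 261, so the new rate took effect on 19 September 2021.

261 days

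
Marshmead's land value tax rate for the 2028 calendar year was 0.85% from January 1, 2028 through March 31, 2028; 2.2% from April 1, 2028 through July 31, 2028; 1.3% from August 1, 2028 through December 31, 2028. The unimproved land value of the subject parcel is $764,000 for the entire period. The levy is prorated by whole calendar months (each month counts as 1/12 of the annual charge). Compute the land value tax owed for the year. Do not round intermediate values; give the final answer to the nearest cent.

$11,364.50

January 1 – March 31, 2028: 3 months at 0.85% → $764,000 × 0.85% × 3/12 = $1,623.5000
April 1 – July 31, 2028: 4 months at 2.2% → $764,000 × 2.2% × 4/12 = $5,602.6667
August 1 – December 31, 2028: 5 months at 1.3% → $764,000 × 1.3% × 5/12 = $4,138.3333
Total = $11,364.5000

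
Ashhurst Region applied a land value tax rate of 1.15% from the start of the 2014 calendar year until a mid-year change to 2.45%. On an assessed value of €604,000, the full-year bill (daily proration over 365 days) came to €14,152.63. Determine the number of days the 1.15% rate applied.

30 days

Let d = days at the first rate; then 365 − d days at the second rate.
€604,000 × [1.15%·d + 2.45%·(365−d)] / 365 = €14,152.63
Solving gives d = 30, so the new rate took effect on 31 Jan 2014.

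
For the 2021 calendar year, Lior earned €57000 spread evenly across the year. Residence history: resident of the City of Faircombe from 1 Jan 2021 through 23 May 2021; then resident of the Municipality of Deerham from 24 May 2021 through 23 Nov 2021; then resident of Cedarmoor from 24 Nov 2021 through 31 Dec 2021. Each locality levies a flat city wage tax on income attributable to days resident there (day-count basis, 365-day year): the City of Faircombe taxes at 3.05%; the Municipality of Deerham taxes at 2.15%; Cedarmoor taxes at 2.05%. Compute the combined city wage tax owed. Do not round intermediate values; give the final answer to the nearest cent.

The City of Faircombe, 1 Jan – 23 May 2021: 143 days → €57000 × 3.05% × 143/365 = €681.1110
The Municipality of Deerham, 24 May – 23 Nov 2021: 184 days → €57000 × 2.15% × 184/365 = €617.7863
Cedarmoor, 24 Nov – 31 Dec 2021: 38 days → €57000 × 2.05% × 38/365 = €121.6521
Total = €1420.5493

€1420.55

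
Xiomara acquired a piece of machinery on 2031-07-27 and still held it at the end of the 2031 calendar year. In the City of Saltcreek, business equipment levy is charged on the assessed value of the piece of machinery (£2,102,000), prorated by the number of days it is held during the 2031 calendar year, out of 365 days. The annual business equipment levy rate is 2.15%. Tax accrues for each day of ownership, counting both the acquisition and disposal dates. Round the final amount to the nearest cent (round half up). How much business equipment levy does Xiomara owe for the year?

Days held (2031-07-27 to 2031-12-31): 158 out of 365
Tax = £2,102,000 × 2.15% × 158/365 = £19,562.9973

£19,563.00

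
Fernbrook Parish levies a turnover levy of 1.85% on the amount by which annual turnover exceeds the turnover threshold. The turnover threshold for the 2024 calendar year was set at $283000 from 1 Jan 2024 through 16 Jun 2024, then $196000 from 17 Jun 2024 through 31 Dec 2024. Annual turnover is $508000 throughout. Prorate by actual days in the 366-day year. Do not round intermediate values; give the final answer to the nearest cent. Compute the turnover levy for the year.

1 Jan – 16 Jun 2024: 168 days, exemption $283000 → ($508000 − $283000) × 1.85% × 168/366 = $1910.6557
17 Jun – 31 Dec 2024: 198 days, exemption $196000 → ($508000 − $196000) × 1.85% × 198/366 = $3122.5574
Total = $5033.2131

$5033.21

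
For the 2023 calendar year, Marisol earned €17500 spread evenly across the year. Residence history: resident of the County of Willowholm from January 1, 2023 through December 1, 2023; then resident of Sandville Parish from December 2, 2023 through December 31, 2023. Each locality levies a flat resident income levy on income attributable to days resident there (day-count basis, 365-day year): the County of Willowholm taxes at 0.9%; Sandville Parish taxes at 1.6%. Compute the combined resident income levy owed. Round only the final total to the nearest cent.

The County of Willowholm, January 1 – December 1, 2023: 335 days → €17500 × 0.9% × 335/365 = €144.5548
Sandville Parish, December 2 – December 31, 2023: 30 days → €17500 × 1.6% × 30/365 = €23.0137
Total = €167.5685

€167.57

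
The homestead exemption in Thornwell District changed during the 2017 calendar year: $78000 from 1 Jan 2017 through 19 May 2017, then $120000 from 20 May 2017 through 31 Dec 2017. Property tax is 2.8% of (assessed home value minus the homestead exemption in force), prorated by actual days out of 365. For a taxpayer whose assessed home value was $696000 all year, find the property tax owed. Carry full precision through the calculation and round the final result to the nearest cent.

$16575.85

1 Jan – 19 May 2017: 139 days, exemption $78000 → ($696000 − $78000) × 2.8% × 139/365 = $6589.7425
20 May – 31 Dec 2017: 226 days, exemption $120000 → ($696000 − $120000) × 2.8% × 226/365 = $9986.1041
Total = $16575.8466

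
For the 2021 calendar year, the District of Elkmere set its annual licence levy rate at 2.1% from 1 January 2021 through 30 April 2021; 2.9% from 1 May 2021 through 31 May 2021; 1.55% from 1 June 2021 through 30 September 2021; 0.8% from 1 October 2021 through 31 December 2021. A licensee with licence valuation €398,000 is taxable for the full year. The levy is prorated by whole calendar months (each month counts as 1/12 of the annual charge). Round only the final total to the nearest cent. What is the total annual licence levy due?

€6,600.17

1 January – 30 April 2021: 4 months at 2.1% → €398,000 × 2.1% × 4/12 = €2,786.0000
1 May – 31 May 2021: 1 month at 2.9% → €398,000 × 2.9% × 1/12 = €961.8333
1 June – 30 September 2021: 4 months at 1.55% → €398,000 × 1.55% × 4/12 = €2,056.3333
1 October – 31 December 2021: 3 months at 0.8% → €398,000 × 0.8% × 3/12 = €796.0000
Total = €6,600.1667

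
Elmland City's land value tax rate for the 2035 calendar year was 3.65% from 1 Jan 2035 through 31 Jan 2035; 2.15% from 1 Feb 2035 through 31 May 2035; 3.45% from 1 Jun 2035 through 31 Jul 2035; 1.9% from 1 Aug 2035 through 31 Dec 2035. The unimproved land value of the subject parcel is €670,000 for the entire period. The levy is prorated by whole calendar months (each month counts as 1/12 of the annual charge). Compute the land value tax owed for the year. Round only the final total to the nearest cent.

€15,996.25

1 Jan – 31 Jan 2035: 1 month at 3.65% → €670,000 × 3.65% × 1/12 = €2,037.9167
1 Feb – 31 May 2035: 4 months at 2.15% → €670,000 × 2.15% × 4/12 = €4,801.6667
1 Jun – 31 Jul 2035: 2 months at 3.45% → €670,000 × 3.45% × 2/12 = €3,852.5000
1 Aug – 31 Dec 2035: 5 months at 1.9% → €670,000 × 1.9% × 5/12 = €5,304.1667
Total = €15,996.2500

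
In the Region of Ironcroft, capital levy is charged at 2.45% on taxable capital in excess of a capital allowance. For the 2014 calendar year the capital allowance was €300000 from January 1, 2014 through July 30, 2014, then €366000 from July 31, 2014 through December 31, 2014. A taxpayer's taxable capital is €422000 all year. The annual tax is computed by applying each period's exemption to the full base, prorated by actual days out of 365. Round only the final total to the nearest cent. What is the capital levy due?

January 1 – July 30, 2014: 211 days, exemption €300000 → (€422000 − €300000) × 2.45% × 211/365 = €1727.8877
July 31 – December 31, 2014: 154 days, exemption €366000 → (€422000 − €366000) × 2.45% × 154/365 = €578.8712
Total = €2306.7589

€2306.76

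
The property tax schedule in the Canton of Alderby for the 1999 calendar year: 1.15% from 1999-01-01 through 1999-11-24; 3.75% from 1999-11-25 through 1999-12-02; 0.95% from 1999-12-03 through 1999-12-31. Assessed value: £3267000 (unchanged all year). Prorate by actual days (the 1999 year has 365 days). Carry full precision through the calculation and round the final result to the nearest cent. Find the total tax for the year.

£38913.10

1999-01-01 to 1999-11-24: 328 days at 1.15% → £3267000 × 1.15% × 328/365 = £33761.9836
1999-11-25 to 1999-12-02: 8 days at 3.75% → £3267000 × 3.75% × 8/365 = £2685.2055
1999-12-03 to 1999-12-31: 29 days at 0.95% → £3267000 × 0.95% × 29/365 = £2465.9137
Total = £38913.1027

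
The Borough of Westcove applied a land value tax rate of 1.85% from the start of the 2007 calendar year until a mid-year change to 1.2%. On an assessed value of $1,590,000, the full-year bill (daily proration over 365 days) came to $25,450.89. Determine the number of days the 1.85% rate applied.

Let d = days at the first rate; then 365 − d days at the second rate.
$1,590,000 × [1.85%·d + 1.2%·(365−d)] / 365 = $25,450.89
Solving gives d = 225, so the new rate took effect on 14 Aug 2007.

225 days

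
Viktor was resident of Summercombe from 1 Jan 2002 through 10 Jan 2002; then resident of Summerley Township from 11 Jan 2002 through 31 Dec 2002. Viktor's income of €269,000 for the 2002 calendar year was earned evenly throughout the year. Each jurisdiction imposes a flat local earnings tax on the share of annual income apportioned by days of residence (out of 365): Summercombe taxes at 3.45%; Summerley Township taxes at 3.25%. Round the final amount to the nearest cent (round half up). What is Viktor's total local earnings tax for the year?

Summercombe, 1 Jan – 10 Jan 2002: 10 days → €269,000 × 3.45% × 10/365 = €254.2603
Summerley Township, 11 Jan – 31 Dec 2002: 355 days → €269,000 × 3.25% × 355/365 = €8,502.9795
Total = €8,757.2397

€8,757.24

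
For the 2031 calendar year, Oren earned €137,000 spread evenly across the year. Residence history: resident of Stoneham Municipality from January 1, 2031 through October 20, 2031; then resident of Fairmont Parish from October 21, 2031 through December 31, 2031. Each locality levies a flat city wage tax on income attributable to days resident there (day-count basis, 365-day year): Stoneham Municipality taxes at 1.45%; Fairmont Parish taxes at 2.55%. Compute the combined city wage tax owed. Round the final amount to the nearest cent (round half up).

€2,283.77

Stoneham Municipality, January 1 – October 20, 2031: 293 days → €137,000 × 1.45% × 293/365 = €1,594.6425
Fairmont Parish, October 21 – December 31, 2031: 72 days → €137,000 × 2.55% × 72/365 = €689.1288
Total = €2,283.7712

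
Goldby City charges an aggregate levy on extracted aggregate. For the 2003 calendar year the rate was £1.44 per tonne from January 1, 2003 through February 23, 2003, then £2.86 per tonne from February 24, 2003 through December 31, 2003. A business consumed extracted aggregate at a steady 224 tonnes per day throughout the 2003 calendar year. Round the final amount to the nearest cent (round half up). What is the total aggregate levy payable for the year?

£216657.28

January 1 – February 23, 2003: 54 days × 224 tonnes/day = 12,096 tonnes at £1.44/tonne → £17418.24
February 24 – December 31, 2003: 311 days × 224 tonnes/day = 69,664 tonnes at £2.86/tonne → £199239.04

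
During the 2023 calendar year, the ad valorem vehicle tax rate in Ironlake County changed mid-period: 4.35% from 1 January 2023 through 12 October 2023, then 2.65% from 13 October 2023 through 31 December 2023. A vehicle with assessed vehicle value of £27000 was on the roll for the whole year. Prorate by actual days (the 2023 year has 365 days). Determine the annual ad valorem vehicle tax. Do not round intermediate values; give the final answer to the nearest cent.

£1073.90

1 January – 12 October 2023: 285 days at 4.35% → £27000 × 4.35% × 285/365 = £917.0753
13 October – 31 December 2023: 80 days at 2.65% → £27000 × 2.65% × 80/365 = £156.8219
Total = £1073.8973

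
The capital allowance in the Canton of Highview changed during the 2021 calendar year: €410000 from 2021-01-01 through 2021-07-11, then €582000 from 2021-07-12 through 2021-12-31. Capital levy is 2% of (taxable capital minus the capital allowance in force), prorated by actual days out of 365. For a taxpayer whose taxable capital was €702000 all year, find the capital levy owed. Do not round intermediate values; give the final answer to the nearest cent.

€4209.53

2021-01-01 to 2021-07-11: 192 days, exemption €410000 → (€702000 − €410000) × 2% × 192/365 = €3072.0000
2021-07-12 to 2021-12-31: 173 days, exemption €582000 → (€702000 − €582000) × 2% × 173/365 = €1137.5342
Total = €4209.5342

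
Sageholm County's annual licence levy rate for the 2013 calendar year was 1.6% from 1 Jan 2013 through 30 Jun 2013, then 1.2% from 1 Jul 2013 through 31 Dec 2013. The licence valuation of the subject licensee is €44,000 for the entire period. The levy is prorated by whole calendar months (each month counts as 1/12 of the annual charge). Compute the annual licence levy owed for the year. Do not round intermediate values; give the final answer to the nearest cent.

€616.00

1 Jan – 30 Jun 2013: 6 months at 1.6% → €44,000 × 1.6% × 6/12 = €352.0000
1 Jul – 31 Dec 2013: 6 months at 1.2% → €44,000 × 1.2% × 6/12 = €264.0000
Total = €616.0000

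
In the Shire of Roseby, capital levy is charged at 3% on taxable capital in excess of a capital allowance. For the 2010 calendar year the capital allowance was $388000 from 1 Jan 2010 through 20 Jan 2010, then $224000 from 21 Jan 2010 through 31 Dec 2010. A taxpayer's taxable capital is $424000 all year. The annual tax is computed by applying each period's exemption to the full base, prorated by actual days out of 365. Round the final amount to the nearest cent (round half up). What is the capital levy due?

$5730.41

1 Jan – 20 Jan 2010: 20 days, exemption $388000 → ($424000 − $388000) × 3% × 20/365 = $59.1781
21 Jan – 31 Dec 2010: 345 days, exemption $224000 → ($424000 − $224000) × 3% × 345/365 = $5671.2329
Total = $5730.4110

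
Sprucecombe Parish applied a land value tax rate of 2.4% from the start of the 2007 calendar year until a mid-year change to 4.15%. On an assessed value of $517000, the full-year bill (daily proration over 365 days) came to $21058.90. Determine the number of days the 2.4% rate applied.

16 days

Let d = days at the first rate; then 365 − d days at the second rate.
$517000 × [2.4%·d + 4.15%·(365−d)] / 365 = $21058.90
Solving gives d = 16, so the new rate took effect on 17 Jan 2007.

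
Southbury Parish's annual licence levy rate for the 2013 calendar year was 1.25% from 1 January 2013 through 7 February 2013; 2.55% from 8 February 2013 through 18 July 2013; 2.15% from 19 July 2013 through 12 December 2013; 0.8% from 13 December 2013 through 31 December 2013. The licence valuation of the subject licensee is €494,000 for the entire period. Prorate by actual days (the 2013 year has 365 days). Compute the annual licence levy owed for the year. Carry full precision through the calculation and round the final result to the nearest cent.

€10,682.58

1 January – 7 February 2013: 38 days at 1.25% → €494,000 × 1.25% × 38/365 = €642.8767
8 February – 18 July 2013: 161 days at 2.55% → €494,000 × 2.55% × 161/365 = €5,556.4849
19 July – 12 December 2013: 147 days at 2.15% → €494,000 × 2.15% × 147/365 = €4,277.4986
13 December – 31 December 2013: 19 days at 0.8% → €494,000 × 0.8% × 19/365 = €205.7205
Total = €10,682.5808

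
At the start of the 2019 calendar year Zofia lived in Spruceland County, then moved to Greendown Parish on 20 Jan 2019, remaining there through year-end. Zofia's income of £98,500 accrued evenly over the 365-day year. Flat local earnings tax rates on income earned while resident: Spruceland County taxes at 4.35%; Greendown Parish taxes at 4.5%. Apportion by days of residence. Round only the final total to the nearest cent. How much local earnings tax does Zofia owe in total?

£4,424.81

Spruceland County, 1 Jan – 19 Jan 2019: 19 days → £98,500 × 4.35% × 19/365 = £223.0418
Greendown Parish, 20 Jan – 31 Dec 2019: 346 days → £98,500 × 4.5% × 346/365 = £4,201.7671
Total = £4,424.8089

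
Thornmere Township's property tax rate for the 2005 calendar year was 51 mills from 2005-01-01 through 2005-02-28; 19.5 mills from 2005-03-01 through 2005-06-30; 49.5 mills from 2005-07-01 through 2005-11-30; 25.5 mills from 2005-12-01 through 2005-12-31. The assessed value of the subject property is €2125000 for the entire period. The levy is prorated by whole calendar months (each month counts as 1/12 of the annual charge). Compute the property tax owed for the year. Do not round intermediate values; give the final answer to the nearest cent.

2005-01-01 to 2005-02-28: 2 months at 51 mills → €2125000 × 5.1% × 2/12 = €18062.5000
2005-03-01 to 2005-06-30: 4 months at 19.5 mills → €2125000 × 1.95% × 4/12 = €13812.5000
2005-07-01 to 2005-11-30: 5 months at 49.5 mills → €2125000 × 4.95% × 5/12 = €43828.1250
2005-12-01 to 2005-12-31: 1 month at 25.5 mills → €2125000 × 2.55% × 1/12 = €4515.6250
Total = €80218.7500

€80218.75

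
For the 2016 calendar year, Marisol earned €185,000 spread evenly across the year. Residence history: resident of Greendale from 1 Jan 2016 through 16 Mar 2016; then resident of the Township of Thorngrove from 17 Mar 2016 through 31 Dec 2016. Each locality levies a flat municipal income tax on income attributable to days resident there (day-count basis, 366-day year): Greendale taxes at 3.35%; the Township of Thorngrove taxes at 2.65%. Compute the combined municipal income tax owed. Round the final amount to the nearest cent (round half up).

Greendale, 1 Jan – 16 Mar 2016: 76 days → €185,000 × 3.35% × 76/366 = €1,286.9126
The Township of Thorngrove, 17 Mar – 31 Dec 2016: 290 days → €185,000 × 2.65% × 290/366 = €3,884.4945
Total = €5,171.4071

€5,171.41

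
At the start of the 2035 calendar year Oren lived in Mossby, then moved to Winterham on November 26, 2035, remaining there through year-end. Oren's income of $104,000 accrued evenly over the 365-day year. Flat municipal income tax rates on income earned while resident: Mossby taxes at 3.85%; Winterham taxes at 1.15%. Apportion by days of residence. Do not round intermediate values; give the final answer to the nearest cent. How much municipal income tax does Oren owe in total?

Mossby, January 1 – November 25, 2035: 329 days → $104,000 × 3.85% × 329/365 = $3,609.0849
Winterham, November 26 – December 31, 2035: 36 days → $104,000 × 1.15% × 36/365 = $117.9616
Total = $3,727.0466

$3,727.05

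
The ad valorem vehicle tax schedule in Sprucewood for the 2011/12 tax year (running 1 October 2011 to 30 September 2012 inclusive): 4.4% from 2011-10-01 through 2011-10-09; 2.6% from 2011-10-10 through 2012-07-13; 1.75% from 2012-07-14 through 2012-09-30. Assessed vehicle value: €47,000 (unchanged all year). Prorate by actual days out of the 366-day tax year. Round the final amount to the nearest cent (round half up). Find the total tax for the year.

€1,156.57

2011-10-01 to 2011-10-09: 9 days at 4.4% → €47,000 × 4.4% × 9/366 = €50.8525
2011-10-10 to 2012-07-13: 278 days at 2.6% → €47,000 × 2.6% × 278/366 = €928.1858
2012-07-14 to 2012-09-30: 79 days at 1.75% → €47,000 × 1.75% × 79/366 = €177.5342
Total = €1,156.5724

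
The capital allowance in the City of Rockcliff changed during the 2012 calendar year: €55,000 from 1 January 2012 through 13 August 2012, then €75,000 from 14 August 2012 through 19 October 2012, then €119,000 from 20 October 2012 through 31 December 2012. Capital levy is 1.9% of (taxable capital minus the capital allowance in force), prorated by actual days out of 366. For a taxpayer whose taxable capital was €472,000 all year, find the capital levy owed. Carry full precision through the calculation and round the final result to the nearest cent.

€7,610.90

1 January – 13 August 2012: 226 days, exemption €55,000 → (€472,000 − €55,000) × 1.9% × 226/366 = €4,892.3443
14 August – 19 October 2012: 67 days, exemption €75,000 → (€472,000 − €75,000) × 1.9% × 67/366 = €1,380.8224
20 October – 31 December 2012: 73 days, exemption €119,000 → (€472,000 − €119,000) × 1.9% × 73/366 = €1,337.7350
Total = €7,610.9016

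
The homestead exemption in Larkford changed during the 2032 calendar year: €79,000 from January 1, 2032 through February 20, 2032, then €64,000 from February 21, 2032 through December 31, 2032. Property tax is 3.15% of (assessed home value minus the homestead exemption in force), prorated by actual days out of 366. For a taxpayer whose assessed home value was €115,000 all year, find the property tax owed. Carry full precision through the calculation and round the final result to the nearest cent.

January 1 – February 20, 2032: 51 days, exemption €79,000 → (€115,000 − €79,000) × 3.15% × 51/366 = €158.0164
February 21 – December 31, 2032: 315 days, exemption €64,000 → (€115,000 − €64,000) × 3.15% × 315/366 = €1,382.6434
Total = €1,540.6598

€1,540.66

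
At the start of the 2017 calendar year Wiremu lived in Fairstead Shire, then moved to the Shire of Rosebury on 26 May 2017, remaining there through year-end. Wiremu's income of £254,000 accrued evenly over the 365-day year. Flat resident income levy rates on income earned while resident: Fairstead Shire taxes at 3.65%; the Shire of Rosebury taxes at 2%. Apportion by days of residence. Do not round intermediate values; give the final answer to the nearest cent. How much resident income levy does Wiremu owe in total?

£6,744.92

Fairstead Shire, 1 Jan – 25 May 2017: 145 days → £254,000 × 3.65% × 145/365 = £3,683.0000
The Shire of Rosebury, 26 May – 31 Dec 2017: 220 days → £254,000 × 2% × 220/365 = £3,061.9178
Total = £6,744.9178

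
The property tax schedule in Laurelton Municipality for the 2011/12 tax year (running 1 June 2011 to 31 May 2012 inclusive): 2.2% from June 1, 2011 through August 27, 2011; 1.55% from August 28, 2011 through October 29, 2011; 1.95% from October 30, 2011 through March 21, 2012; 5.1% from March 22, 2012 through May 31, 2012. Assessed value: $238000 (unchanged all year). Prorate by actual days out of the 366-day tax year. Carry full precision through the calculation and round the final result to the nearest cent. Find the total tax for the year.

June 1 – August 27, 2011: 88 days at 2.2% → $238000 × 2.2% × 88/366 = $1258.9290
August 28 – October 29, 2011: 63 days at 1.55% → $238000 × 1.55% × 63/366 = $634.9918
October 30, 2011 – March 21, 2012: 144 days at 1.95% → $238000 × 1.95% × 144/366 = $1825.9672
March 22 – May 31, 2012: 71 days at 5.1% → $238000 × 5.1% × 71/366 = $2354.6393
Total = $6074.5273

$6074.53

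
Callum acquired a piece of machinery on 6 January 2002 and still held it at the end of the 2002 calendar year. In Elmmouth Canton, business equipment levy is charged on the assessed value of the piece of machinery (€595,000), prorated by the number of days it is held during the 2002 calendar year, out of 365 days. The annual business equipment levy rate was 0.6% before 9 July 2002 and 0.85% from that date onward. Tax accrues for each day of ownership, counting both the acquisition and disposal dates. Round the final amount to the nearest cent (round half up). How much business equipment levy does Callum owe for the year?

€4,238.36

6 January – 8 July 2002: 184 days at 0.6% → €595,000 × 0.6% × 184/365 = €1,799.6712
9 July – 31 December 2002: 176 days at 0.85% → €595,000 × 0.85% × 176/365 = €2,438.6849
Total = €4,238.3562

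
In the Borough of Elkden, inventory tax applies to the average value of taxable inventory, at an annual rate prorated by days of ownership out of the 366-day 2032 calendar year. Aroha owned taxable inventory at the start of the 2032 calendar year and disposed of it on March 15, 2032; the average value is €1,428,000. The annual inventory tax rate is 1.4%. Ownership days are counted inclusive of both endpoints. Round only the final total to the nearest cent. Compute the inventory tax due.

€4,096.72

Days held (January 1 – March 15, 2032): 75 out of 366
Tax = €1,428,000 × 1.4% × 75/366 = €4,096.7213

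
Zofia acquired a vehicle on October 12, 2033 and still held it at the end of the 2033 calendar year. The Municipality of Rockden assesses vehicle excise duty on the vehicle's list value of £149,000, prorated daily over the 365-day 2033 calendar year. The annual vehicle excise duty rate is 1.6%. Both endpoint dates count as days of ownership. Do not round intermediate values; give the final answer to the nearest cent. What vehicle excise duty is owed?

£529.05

Days held (October 12 – December 31, 2033): 81 out of 365
Tax = £149,000 × 1.6% × 81/365 = £529.0521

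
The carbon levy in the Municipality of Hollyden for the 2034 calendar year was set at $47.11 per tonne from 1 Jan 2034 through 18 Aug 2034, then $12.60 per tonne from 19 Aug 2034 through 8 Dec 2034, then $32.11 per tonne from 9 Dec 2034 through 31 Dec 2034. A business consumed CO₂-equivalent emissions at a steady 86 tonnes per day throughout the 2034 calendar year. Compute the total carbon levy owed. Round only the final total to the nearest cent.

1 Jan – 18 Aug 2034: 230 days × 86 tonnes/day = 19,780 tonnes at $47.11/tonne → $931835.80
19 Aug – 8 Dec 2034: 112 days × 86 tonnes/day = 9,632 tonnes at $12.60/tonne → $121363.20
9 Dec – 31 Dec 2034: 23 days × 86 tonnes/day = 1,978 tonnes at $32.11/tonne → $63513.58

$1116712.58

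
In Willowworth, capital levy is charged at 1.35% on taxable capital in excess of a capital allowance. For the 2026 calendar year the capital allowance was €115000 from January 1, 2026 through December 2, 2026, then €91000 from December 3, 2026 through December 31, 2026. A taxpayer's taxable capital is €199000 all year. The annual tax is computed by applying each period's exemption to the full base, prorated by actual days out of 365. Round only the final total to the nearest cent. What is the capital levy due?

€1159.74

January 1 – December 2, 2026: 336 days, exemption €115000 → (€199000 − €115000) × 1.35% × 336/365 = €1043.9014
December 3 – December 31, 2026: 29 days, exemption €91000 → (€199000 − €91000) × 1.35% × 29/365 = €115.8411
Total = €1159.7425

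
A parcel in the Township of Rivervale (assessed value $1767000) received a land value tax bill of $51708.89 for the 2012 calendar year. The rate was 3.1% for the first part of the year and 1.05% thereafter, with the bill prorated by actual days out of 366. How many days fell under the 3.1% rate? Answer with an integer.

Let d = days at the first rate; then 366 − d days at the second rate.
$1767000 × [3.1%·d + 1.05%·(366−d)] / 366 = $51708.89
Solving gives d = 335, so the new rate took effect on December 1, 2012.

335 days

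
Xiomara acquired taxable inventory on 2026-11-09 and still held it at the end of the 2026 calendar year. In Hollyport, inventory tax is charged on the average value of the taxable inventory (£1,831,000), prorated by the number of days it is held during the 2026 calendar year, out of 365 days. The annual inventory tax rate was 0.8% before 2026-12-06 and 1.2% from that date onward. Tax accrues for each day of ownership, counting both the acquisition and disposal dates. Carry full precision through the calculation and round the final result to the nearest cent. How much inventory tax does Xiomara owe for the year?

£2,648.68

2026-11-09 to 2026-12-05: 27 days at 0.8% → £1,831,000 × 0.8% × 27/365 = £1,083.5507
2026-12-06 to 2026-12-31: 26 days at 1.2% → £1,831,000 × 1.2% × 26/365 = £1,565.1288
Total = £2,648.6795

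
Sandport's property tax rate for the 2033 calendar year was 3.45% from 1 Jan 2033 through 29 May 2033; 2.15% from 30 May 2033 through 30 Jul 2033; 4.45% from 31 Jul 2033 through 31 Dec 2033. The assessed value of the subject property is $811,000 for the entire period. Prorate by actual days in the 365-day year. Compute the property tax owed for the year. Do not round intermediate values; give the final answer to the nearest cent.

1 Jan – 29 May 2033: 149 days at 3.45% → $811,000 × 3.45% × 149/365 = $11,421.7685
30 May – 30 Jul 2033: 62 days at 2.15% → $811,000 × 2.15% × 62/365 = $2,961.8164
31 Jul – 31 Dec 2033: 154 days at 4.45% → $811,000 × 4.45% × 154/365 = $15,226.8027
Total = $29,610.3877

$29,610.39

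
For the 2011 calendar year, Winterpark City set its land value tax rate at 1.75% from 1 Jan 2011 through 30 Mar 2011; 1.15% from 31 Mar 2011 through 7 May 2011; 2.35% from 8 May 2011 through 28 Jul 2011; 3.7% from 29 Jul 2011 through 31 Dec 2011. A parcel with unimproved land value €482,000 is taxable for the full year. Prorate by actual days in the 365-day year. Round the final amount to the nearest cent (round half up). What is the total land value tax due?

1 Jan – 30 Mar 2011: 89 days at 1.75% → €482,000 × 1.75% × 89/365 = €2,056.7534
31 Mar – 7 May 2011: 38 days at 1.15% → €482,000 × 1.15% × 38/365 = €577.0795
8 May – 28 Jul 2011: 82 days at 2.35% → €482,000 × 2.35% × 82/365 = €2,544.6959
29 Jul – 31 Dec 2011: 156 days at 3.7% → €482,000 × 3.7% × 156/365 = €7,622.2027
Total = €12,800.7315

€12,800.73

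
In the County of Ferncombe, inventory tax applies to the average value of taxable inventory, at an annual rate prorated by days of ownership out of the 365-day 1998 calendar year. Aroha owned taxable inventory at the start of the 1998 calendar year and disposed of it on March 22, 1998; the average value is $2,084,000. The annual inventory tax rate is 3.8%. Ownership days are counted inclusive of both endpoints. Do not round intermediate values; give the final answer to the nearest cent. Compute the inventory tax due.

$17,574.12

Days held (January 1 – March 22, 1998): 81 out of 365
Tax = $2,084,000 × 3.8% × 81/365 = $17,574.1151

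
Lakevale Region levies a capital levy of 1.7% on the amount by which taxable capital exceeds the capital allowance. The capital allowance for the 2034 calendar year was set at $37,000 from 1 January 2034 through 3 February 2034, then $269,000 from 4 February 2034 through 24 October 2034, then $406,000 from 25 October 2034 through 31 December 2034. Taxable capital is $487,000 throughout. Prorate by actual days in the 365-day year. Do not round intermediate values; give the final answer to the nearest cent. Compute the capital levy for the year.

$3,639.49

1 January – 3 February 2034: 34 days, exemption $37,000 → ($487,000 − $37,000) × 1.7% × 34/365 = $712.6027
4 February – 24 October 2034: 263 days, exemption $269,000 → ($487,000 − $269,000) × 1.7% × 263/365 = $2,670.3507
25 October – 31 December 2034: 68 days, exemption $406,000 → ($487,000 − $406,000) × 1.7% × 68/365 = $256.5370
Total = $3,639.4904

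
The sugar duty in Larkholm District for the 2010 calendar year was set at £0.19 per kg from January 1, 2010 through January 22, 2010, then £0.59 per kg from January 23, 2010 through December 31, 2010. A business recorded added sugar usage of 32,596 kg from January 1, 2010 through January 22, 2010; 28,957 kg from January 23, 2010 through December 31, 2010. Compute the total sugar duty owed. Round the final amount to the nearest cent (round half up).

January 1 – January 22, 2010: 32,596 kg at £0.19/kg → £6193.24
January 23 – December 31, 2010: 28,957 kg at £0.59/kg → £17084.63

£23277.87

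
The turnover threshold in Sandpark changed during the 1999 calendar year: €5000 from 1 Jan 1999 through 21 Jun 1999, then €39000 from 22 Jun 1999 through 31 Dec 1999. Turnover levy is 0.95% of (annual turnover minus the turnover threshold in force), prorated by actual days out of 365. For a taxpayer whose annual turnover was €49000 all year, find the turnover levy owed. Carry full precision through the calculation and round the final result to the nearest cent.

€247.21

1 Jan – 21 Jun 1999: 172 days, exemption €5000 → (€49000 − €5000) × 0.95% × 172/365 = €196.9753
22 Jun – 31 Dec 1999: 193 days, exemption €39000 → (€49000 − €39000) × 0.95% × 193/365 = €50.2329
Total = €247.2082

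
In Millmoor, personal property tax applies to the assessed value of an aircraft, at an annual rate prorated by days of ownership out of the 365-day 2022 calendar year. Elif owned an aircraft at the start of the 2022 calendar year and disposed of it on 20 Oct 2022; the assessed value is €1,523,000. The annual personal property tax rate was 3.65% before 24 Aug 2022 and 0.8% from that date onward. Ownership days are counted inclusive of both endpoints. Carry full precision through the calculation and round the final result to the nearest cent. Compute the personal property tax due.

€37,726.59

1 Jan – 23 Aug 2022: 235 days at 3.65% → €1,523,000 × 3.65% × 235/365 = €35,790.5000
24 Aug – 20 Oct 2022: 58 days at 0.8% → €1,523,000 × 0.8% × 58/365 = €1,936.0877
Total = €37,726.5877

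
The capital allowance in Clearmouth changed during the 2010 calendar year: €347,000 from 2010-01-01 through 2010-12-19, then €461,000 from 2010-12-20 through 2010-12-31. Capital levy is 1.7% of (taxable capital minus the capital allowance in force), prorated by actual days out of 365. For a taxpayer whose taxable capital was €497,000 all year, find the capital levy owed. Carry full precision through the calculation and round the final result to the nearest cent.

2010-01-01 to 2010-12-19: 353 days, exemption €347,000 → (€497,000 − €347,000) × 1.7% × 353/365 = €2,466.1644
2010-12-20 to 2010-12-31: 12 days, exemption €461,000 → (€497,000 − €461,000) × 1.7% × 12/365 = €20.1205
Total = €2,486.2849

€2,486.28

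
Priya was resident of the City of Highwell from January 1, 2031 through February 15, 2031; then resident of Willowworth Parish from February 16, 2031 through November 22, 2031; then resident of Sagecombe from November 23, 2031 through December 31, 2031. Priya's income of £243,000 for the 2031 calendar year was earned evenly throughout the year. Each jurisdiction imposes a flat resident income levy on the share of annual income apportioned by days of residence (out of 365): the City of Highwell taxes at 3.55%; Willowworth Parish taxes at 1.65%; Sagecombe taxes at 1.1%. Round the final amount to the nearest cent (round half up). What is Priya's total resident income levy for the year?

The City of Highwell, January 1 – February 15, 2031: 46 days → £243,000 × 3.55% × 46/365 = £1,087.1753
Willowworth Parish, February 16 – November 22, 2031: 280 days → £243,000 × 1.65% × 280/365 = £3,075.7808
Sagecombe, November 23 – December 31, 2031: 39 days → £243,000 × 1.1% × 39/365 = £285.6082
Total = £4,448.5644

£4,448.56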